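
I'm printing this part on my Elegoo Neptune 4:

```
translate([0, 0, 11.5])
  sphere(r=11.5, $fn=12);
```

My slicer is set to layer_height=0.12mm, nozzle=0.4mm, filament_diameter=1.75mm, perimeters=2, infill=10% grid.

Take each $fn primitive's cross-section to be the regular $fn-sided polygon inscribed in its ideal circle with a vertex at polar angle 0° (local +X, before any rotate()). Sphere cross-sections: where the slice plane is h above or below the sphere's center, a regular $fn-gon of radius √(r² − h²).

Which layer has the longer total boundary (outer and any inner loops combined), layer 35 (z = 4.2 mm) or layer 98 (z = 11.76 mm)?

Layer 35 (z = 4.2): the r=11.5 sphere slices to a regular 12-gon of circumradius 8.886 (√(r²−h²) with h=7.3 from center) (perimeter = 2·12·8.886·sin(180°/12) = 55.20 mm). So its perimeter = 55.20 mm. Layer 98 (z = 11.76): the r=11.5 sphere slices to a regular 12-gon of circumradius 11.497 (√(r²−h²) with h=0.26 from center) (perimeter = 2·12·11.497·sin(180°/12) = 71.42 mm). So its perimeter = 71.42 mm. Layer 98 is larger (71.42 vs 55.20 mm).

layer 98 (z = 11.76 mm)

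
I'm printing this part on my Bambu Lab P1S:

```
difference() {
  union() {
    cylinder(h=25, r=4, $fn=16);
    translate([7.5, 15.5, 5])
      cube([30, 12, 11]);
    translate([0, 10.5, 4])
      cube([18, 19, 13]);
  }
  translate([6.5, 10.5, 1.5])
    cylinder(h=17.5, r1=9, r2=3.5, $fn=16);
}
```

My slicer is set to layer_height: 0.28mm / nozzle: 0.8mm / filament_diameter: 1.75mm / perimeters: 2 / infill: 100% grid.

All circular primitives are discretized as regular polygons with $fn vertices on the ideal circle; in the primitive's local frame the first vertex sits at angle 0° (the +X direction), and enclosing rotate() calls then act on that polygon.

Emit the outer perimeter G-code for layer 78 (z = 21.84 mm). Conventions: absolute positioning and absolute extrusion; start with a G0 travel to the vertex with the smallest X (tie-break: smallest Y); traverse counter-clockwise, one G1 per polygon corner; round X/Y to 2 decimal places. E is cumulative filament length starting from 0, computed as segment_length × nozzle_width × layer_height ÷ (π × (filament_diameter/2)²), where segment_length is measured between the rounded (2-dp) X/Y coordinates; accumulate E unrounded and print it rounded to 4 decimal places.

At z = 21.84 mm: the r=4 cylinder contributes a regular 16-gon of circumradius 4; the cube at (7.5, 15.5) is not intersected at this z (z outside [5, 16]); the cube at (0, 10.5) is not intersected at this z (z outside [4, 17]); Taking the union: only the r=4 cylinder is present, so the union is just that shape — 1 connected region; the cone at (6.5, 10.5) is absent (z outside [1.5, 19]); After the difference (first − rest): none of the subtracted shapes is present at this height, so the result so far is unchanged — 1 connected region. The outline is a single polygon with 16 vertices. Extrusion per mm of travel: 0.8 × 0.28 / (π × 0.875²) = 0.093128. Accumulating E over each segment gives final E = 2.3270.

G0 X-4.00 Y0.00 Z21.84
G1 X-3.70 Y-1.53 E0.1452
G1 X-2.83 Y-2.83 E0.2909
G1 X-1.53 Y-3.70 E0.4366
G1 X0.00 Y-4.00 E0.5818
G1 X1.53 Y-3.70 E0.7270
G1 X2.83 Y-2.83 E0.8726
G1 X3.70 Y-1.53 E1.0183
G1 X4.00 Y0.00 E1.1635
G1 X3.70 Y1.53 E1.3087
G1 X2.83 Y2.83 E1.4544
G1 X1.53 Y3.70 E1.6001
G1 X0.00 Y4.00 E1.7453
G1 X-1.53 Y3.70 E1.8905
G1 X-2.83 Y2.83 E2.0361
G1 X-3.70 Y1.53 E2.1818
G1 X-4.00 Y0.00 E2.3270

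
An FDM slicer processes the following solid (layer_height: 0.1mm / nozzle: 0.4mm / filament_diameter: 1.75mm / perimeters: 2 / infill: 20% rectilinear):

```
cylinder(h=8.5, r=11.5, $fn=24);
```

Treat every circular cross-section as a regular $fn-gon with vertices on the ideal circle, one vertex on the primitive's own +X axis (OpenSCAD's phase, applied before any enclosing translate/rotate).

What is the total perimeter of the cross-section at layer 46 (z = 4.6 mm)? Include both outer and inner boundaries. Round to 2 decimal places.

72.05 mm

At z = 4.6 mm: the cylinder: section is a regular 24-gon, circumradius r=11.5 (perimeter = 2·24·11.500·sin(180°/24) = 72.05 mm). Overall, the cross-section is a single solid region. Total boundary length (outer) = 72.05 mm.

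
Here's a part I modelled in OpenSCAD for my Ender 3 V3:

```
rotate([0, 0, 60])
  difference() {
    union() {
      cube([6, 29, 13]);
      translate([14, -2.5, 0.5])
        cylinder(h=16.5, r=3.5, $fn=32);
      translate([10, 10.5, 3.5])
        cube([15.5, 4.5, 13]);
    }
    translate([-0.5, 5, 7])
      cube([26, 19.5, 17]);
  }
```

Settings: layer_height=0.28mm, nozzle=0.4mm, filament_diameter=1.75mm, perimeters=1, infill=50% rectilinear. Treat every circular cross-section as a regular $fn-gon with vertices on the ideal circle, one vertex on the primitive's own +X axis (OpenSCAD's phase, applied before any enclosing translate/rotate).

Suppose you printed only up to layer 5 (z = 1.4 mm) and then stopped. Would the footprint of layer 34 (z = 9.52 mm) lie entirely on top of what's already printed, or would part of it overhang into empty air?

Compare the two slices. At z = 1.4: the 6×29 cube contributes its full rectangle (area 174.00 mm²); the cylinder at (14, -2.5): section is a regular 32-gon, circumradius r=3.5 (area = (32/2)·3.500²·sin(360°/32) = 38.24 mm²); the cube at (10, 10.5) does not reach this height (z outside [3.5, 16.5]); Merging all regions: the 2 present regions are separate (no shared area or edge), so areas and boundary lengths simply add and each stays a separate island — area = 212.24 mm²; the cube at (-0.5, 5) is absent (z outside [7, 24]); Taking the first minus the rest: none of the subtracted shapes is present at this height, so the result so far is unchanged — area = 212.24 mm²; (rotated 60° about Z; rotation is an isometry so areas/perimeters/island counts are preserved). At z = 9.52: the cube is present — its section is the full 6×29 rectangle (area 174.00 mm²); the r=3.5 cylinder at (14, -2.5) gives a regular 32-gon of circumradius 3.5 (constant along its height) (area = (32/2)·3.500²·sin(360°/32) = 38.24 mm²); the 15.5×4.5 cube at (10, 10.5) contributes its full rectangle (area 69.75 mm²); Taking the union: the 3 present regions are separate (no shared area or edge), so areas and boundary lengths simply add and each stays a separate island — area = 281.99 mm²; the cube at (-0.5, 5) (footprint 26×19.5) is included at this height (area 507.00 mm²); After the difference (first − rest): starting from that combined region (281.99 mm²), the 26×19.5 cube at (-0.5, 5) partially overlaps it — only the 186.75 mm² overlap (of its 507.00 mm²) is removed, clipping the outline — area = 95.24 mm²; (rotated 60° about Z; rotation is an isometry so areas/perimeters/island counts are preserved). Checking containment: the cross-section at z = 9.52 is a subset of the cross-section at z = 1.4.

entirely on top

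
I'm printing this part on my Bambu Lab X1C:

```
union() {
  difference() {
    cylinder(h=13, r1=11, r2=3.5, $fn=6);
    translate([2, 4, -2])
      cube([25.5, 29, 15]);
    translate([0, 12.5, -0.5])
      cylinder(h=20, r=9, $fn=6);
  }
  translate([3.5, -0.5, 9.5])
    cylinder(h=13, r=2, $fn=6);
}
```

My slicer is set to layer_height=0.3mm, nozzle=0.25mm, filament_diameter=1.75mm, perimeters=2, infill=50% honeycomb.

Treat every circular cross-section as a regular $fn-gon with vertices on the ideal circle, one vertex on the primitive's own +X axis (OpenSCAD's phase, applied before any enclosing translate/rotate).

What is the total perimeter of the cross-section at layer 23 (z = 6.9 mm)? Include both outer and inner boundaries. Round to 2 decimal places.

40.83 mm

At z = 6.9 mm: the cone (r1=11→r2=3.5) has section circumradius 7.019 here — a regular 6-gon (perimeter = 2·6·7.019·sin(180°/6) = 42.12 mm); the 25.5×29 cube at (2, 4) contributes its full rectangle (perimeter 109.00 mm); the r=9 cylinder at (0, 12.5) contributes a regular 6-gon of circumradius 9 (perimeter = 2·6·9.000·sin(180°/6) = 54.00 mm); Taking the first minus the rest: starting from the cone, the 25.5×29 cube at (2, 4) partially overlaps it — only the 4.39 mm² overlap (of its 739.50 mm²) is removed, clipping the outline; the r=9 cylinder at (0, 12.5) partially overlaps it — only the 8.11 mm² overlap (of its 210.44 mm²) is removed, clipping the outline — boundary = 40.83 mm; the cylinder at (3.5, -0.5) does not reach this height (z outside [9.5, 22.5]); Merging all regions: only the result so far is present, so the union is just that shape — boundary = 40.83 mm. Overall, the cross-section is a single solid region. Total boundary length (outer) = 40.83 mm.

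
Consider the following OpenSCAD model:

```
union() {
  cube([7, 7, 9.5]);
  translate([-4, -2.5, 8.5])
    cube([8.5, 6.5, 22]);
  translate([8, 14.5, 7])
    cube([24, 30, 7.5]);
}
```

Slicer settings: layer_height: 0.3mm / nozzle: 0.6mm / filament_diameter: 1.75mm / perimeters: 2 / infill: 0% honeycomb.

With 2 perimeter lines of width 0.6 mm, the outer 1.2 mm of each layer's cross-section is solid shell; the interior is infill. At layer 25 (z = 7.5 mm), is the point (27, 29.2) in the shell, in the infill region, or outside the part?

At z = 7.5 mm: the 7×7 cube contributes its full rectangle; the cube at (-4, -2.5) is absent (z outside [8.5, 30.5]); the cube at (8, 14.5) is present — its section is the full 24×30 rectangle; Combining (union): the 2 present regions are separate (no shared area or edge), so areas and boundary lengths simply add and each stays a separate island — 2 connected regions. Overall, the cross-section has 2 separate islands. The nearest boundary edge runs (32.00, 44.50)→(32.00, 14.50); distance from the point to it = 5.00 mm. (Shell/infill is judged within the island containing the point — the largest one.) The point is inside the cross-section and 5.00 mm from the nearest boundary — more than the 1.2 mm shell width (2 × 0.6), so it's in the infill interior.

infill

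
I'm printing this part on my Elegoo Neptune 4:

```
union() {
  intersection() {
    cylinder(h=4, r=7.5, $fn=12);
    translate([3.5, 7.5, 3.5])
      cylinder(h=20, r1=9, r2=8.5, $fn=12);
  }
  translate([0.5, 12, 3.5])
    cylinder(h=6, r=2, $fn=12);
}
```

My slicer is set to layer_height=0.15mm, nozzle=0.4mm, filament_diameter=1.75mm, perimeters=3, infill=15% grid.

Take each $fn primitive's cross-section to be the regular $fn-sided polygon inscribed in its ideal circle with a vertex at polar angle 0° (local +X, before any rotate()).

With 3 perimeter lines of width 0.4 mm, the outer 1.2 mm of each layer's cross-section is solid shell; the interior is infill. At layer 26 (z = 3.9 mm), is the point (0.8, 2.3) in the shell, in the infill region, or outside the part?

At z = 3.9 mm: the r=7.5 cylinder contributes a regular 12-gon of circumradius 7.5; the cone at (3.5, 7.5) contributes a regular 12-gon of circumradius 8.990 (interpolated between r1=9 and r2=8.5 at t=0.020); Keeping only the common overlap: the cone at (3.5, 7.5) partially overlaps the r=7.5 cylinder; clipping to the common part keeps 75.99 mm² — 1 connected region; the cylinder at (0.5, 12): section is a regular 12-gon, circumradius r=2; Merging all regions: the 2 present regions are separate (no shared area or edge), so areas and boundary lengths simply add and each stays a separate island — 2 connected regions. Overall, the cross-section has 2 separate islands. The nearest boundary edge runs (3.50, -1.49)→(-1.00, -0.29); distance from the point to it = 2.96 mm. (Shell/infill is judged within the island containing the point — the largest one.) The point is inside the cross-section and 2.96 mm from the nearest boundary — more than the 1.2 mm shell width (3 × 0.4), so it's in the infill interior.

infill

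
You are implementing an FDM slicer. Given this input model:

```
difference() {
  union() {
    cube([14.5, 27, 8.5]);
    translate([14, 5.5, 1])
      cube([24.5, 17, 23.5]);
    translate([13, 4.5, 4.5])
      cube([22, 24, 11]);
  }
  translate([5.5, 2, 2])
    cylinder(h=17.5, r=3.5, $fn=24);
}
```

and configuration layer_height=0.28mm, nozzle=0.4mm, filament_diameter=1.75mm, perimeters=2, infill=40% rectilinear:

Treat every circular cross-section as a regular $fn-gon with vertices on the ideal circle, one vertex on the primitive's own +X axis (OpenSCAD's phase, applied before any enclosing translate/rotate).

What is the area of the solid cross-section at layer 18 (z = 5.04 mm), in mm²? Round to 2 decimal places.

At z = 5.04 mm: the cube is present — its section is the full 14.5×27 rectangle (area 391.50 mm²); the cube at (14, 5.5) is present — its section is the full 24.5×17 rectangle (area 416.50 mm²); the 22×24 cube at (13, 4.5) contributes its full rectangle (area 528.00 mm²); Taking the union: the regions partially overlap — summed areas 1336.00 mm² minus the doubly-counted overlap 390.75 mm² gives 945.25 mm² — area = 945.25 mm²; the r=3.5 cylinder at (5.5, 2) contributes a regular 24-gon of circumradius 3.5 (area = (24/2)·3.500²·sin(360°/24) = 38.05 mm²); Subtracting the remaining from the first: starting from that combined region (945.25 mm²), the r=3.5 cylinder at (5.5, 2) partially overlaps it — only the 32.14 mm² overlap (of its 38.05 mm²) is removed, clipping the outline — area = 913.11 mm². Overall, the cross-section is a single solid region. Net area = 913.11 mm².

913.11 mm²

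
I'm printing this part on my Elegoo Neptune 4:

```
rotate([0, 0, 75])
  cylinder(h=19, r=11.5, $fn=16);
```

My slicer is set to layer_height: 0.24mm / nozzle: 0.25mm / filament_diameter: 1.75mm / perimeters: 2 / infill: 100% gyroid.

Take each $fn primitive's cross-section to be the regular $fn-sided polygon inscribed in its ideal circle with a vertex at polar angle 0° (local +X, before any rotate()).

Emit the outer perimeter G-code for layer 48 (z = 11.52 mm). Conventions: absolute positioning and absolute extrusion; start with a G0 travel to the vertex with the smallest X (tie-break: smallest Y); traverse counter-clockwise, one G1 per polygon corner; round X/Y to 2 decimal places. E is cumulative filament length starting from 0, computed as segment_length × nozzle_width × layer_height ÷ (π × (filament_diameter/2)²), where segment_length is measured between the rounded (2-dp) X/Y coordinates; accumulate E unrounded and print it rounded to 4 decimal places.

G0 X-11.40 Y-1.50 Z11.52
G1 X-9.96 Y-5.75 E0.1119
G1 X-7.00 Y-9.12 E0.2238
G1 X-2.98 Y-11.11 E0.3357
G1 X1.50 Y-11.40 E0.4477
G1 X5.75 Y-9.96 E0.5596
G1 X9.12 Y-7.00 E0.6715
G1 X11.11 Y-2.98 E0.7834
G1 X11.40 Y1.50 E0.8954
G1 X9.96 Y5.75 E1.0073
G1 X7.00 Y9.12 E1.1192
G1 X2.98 Y11.11 E1.2311
G1 X-1.50 Y11.40 E1.3431
G1 X-5.75 Y9.96 E1.4551
G1 X-9.12 Y7.00 E1.5669
G1 X-11.11 Y2.98 E1.6788
G1 X-11.40 Y-1.50 E1.7908

At z = 11.52 mm: the r=11.5 cylinder gives a regular 16-gon of circumradius 11.5 (constant along its height); (rotated 75° about Z; rotation is an isometry so areas/perimeters/island counts are preserved). The outline is a single polygon with 16 vertices. Extrusion per mm of travel: 0.25 × 0.24 / (π × 0.875²) = 0.024945. Accumulating E over each segment gives final E = 1.7908.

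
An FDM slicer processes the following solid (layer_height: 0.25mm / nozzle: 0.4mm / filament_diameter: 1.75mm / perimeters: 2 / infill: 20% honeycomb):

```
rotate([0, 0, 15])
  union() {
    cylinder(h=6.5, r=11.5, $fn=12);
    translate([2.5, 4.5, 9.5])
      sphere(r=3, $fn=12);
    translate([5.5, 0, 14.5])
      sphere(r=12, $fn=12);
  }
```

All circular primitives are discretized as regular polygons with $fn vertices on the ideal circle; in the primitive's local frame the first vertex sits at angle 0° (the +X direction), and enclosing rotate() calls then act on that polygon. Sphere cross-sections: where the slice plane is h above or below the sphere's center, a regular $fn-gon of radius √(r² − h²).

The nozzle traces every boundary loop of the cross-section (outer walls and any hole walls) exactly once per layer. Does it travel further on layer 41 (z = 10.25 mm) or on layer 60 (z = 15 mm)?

Layer 41 (z = 10.25): the cylinder is not intersected at this z (z outside [0, 6.5]); the r=3 sphere at (2.5, 4.5) slices to a regular 12-gon of circumradius 2.905 (√(r²−h²) with h=0.75 from center) (perimeter = 2·12·2.905·sin(180°/12) = 18.04 mm); the r=12 sphere at (5.5, 0) contributes a regular 12-gon of circumradius √(12²−4.25²) = 11.222 (perimeter = 2·12·11.222·sin(180°/12) = 69.71 mm); Combining (union): the r=3 sphere at (2.5, 4.5) lies entirely inside the r=12 sphere at (5.5, 0), so the union is just the r=12 sphere at (5.5, 0) — boundary = 69.71 mm; (rotated 15° about Z; rotation is an isometry so areas/perimeters/island counts are preserved). So its perimeter = 69.71 mm. Layer 60 (z = 15): the cylinder is not intersected at this z (z outside [0, 6.5]); the sphere at (2.5, 4.5) is not intersected at this z (|z−center|=5.500 > r=3); the r=12 sphere at (5.5, 0) slices to a regular 12-gon of circumradius 11.990 (√(r²−h²) with h=0.5 from center) (perimeter = 2·12·11.990·sin(180°/12) = 74.48 mm); Merging all regions: only the r=12 sphere at (5.5, 0) is present, so the union is just that shape — boundary = 74.48 mm; (whole slice rotated 15° about Z — lengths, areas and connectivity unchanged). So its perimeter = 74.48 mm. Layer 60 is larger (74.48 vs 69.71 mm).

layer 60 (z = 15 mm)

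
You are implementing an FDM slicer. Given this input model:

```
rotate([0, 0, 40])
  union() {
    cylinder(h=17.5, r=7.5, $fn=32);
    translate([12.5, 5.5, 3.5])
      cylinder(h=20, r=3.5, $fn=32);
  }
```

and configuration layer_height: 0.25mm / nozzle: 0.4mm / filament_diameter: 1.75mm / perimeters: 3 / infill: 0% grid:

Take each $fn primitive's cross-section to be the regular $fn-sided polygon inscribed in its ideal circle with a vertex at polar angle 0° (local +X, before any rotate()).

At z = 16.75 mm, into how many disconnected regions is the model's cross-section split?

2

At z = 16.75 mm: the cylinder: section is a regular 32-gon, circumradius r=7.5; the r=3.5 cylinder at (12.5, 5.5) contributes a regular 32-gon of circumradius 3.5; Taking the union: the 2 present regions are separate (no shared area or edge), so areas and boundary lengths simply add and each stays a separate island — 2 connected regions; (rotated 40° about Z; rotation is an isometry so areas/perimeters/island counts are preserved). The result has 2 disconnected regions.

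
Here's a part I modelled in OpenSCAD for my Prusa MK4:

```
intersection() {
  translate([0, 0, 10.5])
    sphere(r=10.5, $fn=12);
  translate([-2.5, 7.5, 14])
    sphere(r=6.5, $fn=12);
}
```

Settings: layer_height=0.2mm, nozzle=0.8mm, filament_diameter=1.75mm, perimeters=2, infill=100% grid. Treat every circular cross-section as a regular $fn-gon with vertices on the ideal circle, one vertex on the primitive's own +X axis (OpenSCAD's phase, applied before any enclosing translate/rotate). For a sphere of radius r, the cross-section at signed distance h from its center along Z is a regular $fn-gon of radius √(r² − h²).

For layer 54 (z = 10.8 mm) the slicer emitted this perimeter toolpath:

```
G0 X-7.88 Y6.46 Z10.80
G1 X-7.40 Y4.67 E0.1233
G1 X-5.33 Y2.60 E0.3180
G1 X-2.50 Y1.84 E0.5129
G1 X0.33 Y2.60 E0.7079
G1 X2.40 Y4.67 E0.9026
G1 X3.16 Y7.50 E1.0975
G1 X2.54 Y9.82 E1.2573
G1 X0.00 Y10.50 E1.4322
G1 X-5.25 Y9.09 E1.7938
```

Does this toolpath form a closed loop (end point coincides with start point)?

Start point (G0): (-7.88, 6.46). End point (last G1): the path does not return to the start — open.

no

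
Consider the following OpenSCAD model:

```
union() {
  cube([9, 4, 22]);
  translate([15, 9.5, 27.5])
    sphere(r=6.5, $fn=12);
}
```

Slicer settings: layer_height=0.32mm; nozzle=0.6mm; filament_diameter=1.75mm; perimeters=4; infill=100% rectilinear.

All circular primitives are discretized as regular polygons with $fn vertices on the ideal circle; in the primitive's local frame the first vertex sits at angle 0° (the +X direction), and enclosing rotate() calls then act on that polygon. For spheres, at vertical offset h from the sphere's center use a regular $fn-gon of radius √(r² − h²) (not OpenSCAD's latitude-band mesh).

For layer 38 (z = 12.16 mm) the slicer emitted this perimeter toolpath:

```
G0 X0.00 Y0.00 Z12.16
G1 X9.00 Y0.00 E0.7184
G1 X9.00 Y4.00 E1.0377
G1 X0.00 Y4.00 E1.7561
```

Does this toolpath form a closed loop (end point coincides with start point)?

Start point (G0): (0.00, 0.00). End point (last G1): the path does not return to the start — open.

no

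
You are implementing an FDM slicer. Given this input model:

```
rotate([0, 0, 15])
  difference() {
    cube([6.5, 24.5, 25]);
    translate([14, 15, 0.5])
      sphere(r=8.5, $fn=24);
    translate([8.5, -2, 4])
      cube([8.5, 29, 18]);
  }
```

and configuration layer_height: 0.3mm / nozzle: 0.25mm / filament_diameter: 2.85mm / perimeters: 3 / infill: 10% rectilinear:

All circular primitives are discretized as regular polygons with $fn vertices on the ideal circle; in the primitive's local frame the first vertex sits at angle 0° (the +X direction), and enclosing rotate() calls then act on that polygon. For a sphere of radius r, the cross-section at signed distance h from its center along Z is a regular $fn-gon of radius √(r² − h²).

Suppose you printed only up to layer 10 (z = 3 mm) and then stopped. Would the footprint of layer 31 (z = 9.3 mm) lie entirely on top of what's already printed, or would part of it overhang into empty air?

Compare the two slices. At z = 3: the cube (footprint 6.5×24.5) is included at this height (area 159.25 mm²); the r=8.5 sphere at (14, 15) slices to a regular 24-gon of circumradius 8.124 (√(r²−h²) with h=2.5 from center) (area = (24/2)·8.124²·sin(360°/24) = 204.98 mm²); the cube at (8.5, -2) does not reach this height (z outside [4, 22]); Taking the first minus the rest: starting from the 6.5×24.5 cube (159.25 mm²), the r=8.5 sphere at (14, 15) partially overlaps it — only the 2.33 mm² overlap (of its 204.98 mm²) is removed, clipping the outline — area = 156.92 mm²; (whole slice rotated 15° about Z — lengths, areas and connectivity unchanged). At z = 9.3: the cube (footprint 6.5×24.5) is included at this height (area 159.25 mm²); the sphere at (14, 15) is absent (|z−center|=8.800 > r=8.5); the cube at (8.5, -2) (footprint 8.5×29) is included at this height (area 246.50 mm²); After the difference (first − rest): starting from the 6.5×24.5 cube (159.25 mm²), the 8.5×29 cube at (8.5, -2) misses the remaining region (no effect) — area = 159.25 mm²; (whole slice rotated 15° about Z — lengths, areas and connectivity unchanged). Checking containment: at z = 9.3 the cross-section extends beyond the z = 3 cross-section by about 2.33 mm².

part overhangs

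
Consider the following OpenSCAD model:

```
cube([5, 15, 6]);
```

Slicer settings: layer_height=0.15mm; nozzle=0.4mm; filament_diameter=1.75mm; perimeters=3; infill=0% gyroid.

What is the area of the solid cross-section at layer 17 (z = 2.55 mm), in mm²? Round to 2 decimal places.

At z = 2.55 mm: the cube is present — its section is the full 5×15 rectangle (area 75.00 mm²). Overall, the cross-section is a single solid region. Net area = 75.00 mm².

75.00 mm²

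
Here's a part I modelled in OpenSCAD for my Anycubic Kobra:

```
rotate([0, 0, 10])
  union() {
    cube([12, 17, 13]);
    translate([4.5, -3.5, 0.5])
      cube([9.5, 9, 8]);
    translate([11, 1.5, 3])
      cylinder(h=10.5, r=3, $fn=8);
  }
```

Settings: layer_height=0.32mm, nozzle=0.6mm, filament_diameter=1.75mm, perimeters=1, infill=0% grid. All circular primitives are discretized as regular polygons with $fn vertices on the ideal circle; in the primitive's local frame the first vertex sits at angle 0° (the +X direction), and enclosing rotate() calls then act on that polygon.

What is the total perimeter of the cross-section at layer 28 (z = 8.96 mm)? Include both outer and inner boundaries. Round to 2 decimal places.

At z = 8.96 mm: the 12×17 cube contributes its full rectangle (perimeter 58.00 mm); the cube at (4.5, -3.5) does not reach this height (z outside [0.5, 8.5]); the r=3 cylinder at (11, 1.5) gives a regular 8-gon of circumradius 3 (constant along its height) (perimeter = 2·8·3.000·sin(180°/8) = 18.37 mm); Merging all regions: the regions partially overlap (shared area 14.69 mm²), so the edge portions inside another operand are dropped and the merged outline is re-measured after clipping — boundary = 61.61 mm; (whole slice rotated 10° about Z — lengths, areas and connectivity unchanged). Overall, the cross-section is a single solid region. Total boundary length (outer) = 61.61 mm.

61.61 mm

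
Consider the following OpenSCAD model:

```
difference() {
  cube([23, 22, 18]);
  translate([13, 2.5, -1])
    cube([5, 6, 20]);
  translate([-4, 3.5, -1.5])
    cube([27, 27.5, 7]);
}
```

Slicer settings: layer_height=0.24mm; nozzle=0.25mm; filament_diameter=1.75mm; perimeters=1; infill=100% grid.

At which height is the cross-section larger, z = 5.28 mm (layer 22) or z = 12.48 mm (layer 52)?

layer 52 (z = 12.48 mm)

Layer 22 (z = 5.28): the 23×22 cube contributes its full rectangle (area 506.00 mm²); the cube at (13, 2.5) (footprint 5×6) is included at this height (area 30.00 mm²); the cube at (-4, 3.5) (footprint 27×27.5) is included at this height (area 742.50 mm²); Taking the first minus the rest: starting from the 23×22 cube (506.00 mm²), the 5×6 cube at (13, 2.5) lies wholly inside it (removes its full 30.00 mm² and its 22.00 mm outline becomes a hole wall); the 27×27.5 cube at (-4, 3.5) partially overlaps it — only the 400.50 mm² overlap (of its 742.50 mm²) is removed, clipping the outline — area = 75.50 mm². So its area = 75.50 mm². Layer 52 (z = 12.48): the cube (footprint 23×22) is included at this height (area 506.00 mm²); the cube at (13, 2.5) (footprint 5×6) is included at this height (area 30.00 mm²); the cube at (-4, 3.5) is absent (z outside [-1.5, 5.5]); After the difference (first − rest): starting from the 23×22 cube (506.00 mm²), the 5×6 cube at (13, 2.5) lies wholly inside it (removes its full 30.00 mm² and its 22.00 mm outline becomes a hole wall) — area = 476.00 mm². So its area = 476.00 mm². Layer 52 is larger (476.00 vs 75.50 mm²).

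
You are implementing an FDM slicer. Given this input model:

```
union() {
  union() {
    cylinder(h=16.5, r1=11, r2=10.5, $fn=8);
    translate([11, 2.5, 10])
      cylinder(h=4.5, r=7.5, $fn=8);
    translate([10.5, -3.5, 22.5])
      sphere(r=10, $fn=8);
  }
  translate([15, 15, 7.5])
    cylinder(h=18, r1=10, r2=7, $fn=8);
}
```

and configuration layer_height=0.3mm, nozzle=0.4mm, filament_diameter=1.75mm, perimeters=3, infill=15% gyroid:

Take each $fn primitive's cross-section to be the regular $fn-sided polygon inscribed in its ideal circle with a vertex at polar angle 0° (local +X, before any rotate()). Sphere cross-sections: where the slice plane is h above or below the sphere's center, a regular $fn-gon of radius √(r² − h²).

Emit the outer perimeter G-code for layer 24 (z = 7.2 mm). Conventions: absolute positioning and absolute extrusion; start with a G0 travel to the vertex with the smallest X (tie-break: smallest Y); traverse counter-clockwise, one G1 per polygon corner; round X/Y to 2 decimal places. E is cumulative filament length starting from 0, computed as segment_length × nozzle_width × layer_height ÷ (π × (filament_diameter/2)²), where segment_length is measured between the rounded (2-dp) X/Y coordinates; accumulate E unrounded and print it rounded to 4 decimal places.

At z = 7.2 mm: the cone: at t=0.436 of its height the radius interpolates to r₁+(r₂−r₁)t = 10.782, giving a regular 8-gon of that circumradius; the cylinder at (11, 2.5) is absent (z outside [10, 14.5]); the sphere at (10.5, -3.5) is absent (|z−center|=15.300 > r=10); Taking the union: only the cone is present, so the union is just that shape — 1 connected region; the cone at (15, 15) is not intersected at this z (z outside [7.5, 25.5]); Taking the union: only the result so far is present, so the union is just that shape — 1 connected region. The outline is a single polygon with 8 vertices. Extrusion per mm of travel: 0.4 × 0.3 / (π × 0.875²) = 0.049890. Accumulating E over each segment gives final E = 3.2925.

G0 X-10.78 Y0.00 Z7.20
G1 X-7.62 Y-7.62 E0.4116
G1 X0.00 Y-10.78 E0.8231
G1 X7.62 Y-7.62 E1.2347
G1 X10.78 Y0.00 E1.6462
G1 X7.62 Y7.62 E2.0578
G1 X0.00 Y10.78 E2.4693
G1 X-7.62 Y7.62 E2.8809
G1 X-10.78 Y0.00 E3.2925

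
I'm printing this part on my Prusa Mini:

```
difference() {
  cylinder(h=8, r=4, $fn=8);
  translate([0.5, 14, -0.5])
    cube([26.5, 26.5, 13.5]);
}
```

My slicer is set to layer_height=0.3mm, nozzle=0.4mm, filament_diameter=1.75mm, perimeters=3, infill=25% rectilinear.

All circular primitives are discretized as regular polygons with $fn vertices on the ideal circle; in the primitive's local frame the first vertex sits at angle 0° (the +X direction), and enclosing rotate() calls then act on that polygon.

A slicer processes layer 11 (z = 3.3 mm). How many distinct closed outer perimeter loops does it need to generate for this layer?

At z = 3.3 mm: the cylinder: section is a regular 8-gon, circumradius r=4; the 26.5×26.5 cube at (0.5, 14) contributes its full rectangle; Subtracting the remaining from the first: starting from the r=4 cylinder, the 26.5×26.5 cube at (0.5, 14) misses the remaining region (no effect) — 1 connected region. The result has 1 disconnected region.

1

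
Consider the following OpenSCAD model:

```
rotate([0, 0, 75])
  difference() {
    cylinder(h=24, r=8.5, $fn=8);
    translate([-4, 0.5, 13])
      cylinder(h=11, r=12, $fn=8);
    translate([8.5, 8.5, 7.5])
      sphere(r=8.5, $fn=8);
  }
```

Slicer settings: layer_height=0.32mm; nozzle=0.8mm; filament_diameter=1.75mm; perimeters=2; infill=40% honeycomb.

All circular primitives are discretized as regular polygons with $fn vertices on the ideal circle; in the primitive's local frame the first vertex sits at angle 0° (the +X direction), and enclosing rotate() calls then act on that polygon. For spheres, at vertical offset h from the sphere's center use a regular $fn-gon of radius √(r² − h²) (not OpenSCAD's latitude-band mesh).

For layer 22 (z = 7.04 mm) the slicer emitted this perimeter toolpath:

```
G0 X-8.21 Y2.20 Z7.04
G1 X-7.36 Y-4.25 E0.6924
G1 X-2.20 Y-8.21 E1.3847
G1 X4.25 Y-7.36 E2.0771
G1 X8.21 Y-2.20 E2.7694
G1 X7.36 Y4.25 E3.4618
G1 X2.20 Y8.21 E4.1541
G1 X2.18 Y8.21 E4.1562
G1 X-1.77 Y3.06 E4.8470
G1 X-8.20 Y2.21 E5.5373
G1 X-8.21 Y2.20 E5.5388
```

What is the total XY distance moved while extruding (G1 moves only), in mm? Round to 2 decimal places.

Sum the Euclidean lengths of each G1 segment: total = 52.04 mm.

52.04 mm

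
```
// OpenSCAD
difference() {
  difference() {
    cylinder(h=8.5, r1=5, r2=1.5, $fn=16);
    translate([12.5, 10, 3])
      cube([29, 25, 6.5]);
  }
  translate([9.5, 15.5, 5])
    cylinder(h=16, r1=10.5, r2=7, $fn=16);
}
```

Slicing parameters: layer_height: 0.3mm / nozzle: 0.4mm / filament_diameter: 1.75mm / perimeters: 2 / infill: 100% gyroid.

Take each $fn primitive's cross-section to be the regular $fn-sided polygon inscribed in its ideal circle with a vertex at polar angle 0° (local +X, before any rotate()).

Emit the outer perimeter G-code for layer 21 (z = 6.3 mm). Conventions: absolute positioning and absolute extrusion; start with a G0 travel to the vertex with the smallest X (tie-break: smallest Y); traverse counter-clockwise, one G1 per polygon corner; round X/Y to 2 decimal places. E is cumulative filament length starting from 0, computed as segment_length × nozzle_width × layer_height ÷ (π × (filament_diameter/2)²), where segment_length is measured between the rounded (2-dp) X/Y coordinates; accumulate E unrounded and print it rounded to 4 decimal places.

At z = 6.3 mm: the cone (r1=5→r2=1.5) has section circumradius 2.406 here — a regular 16-gon; the cube at (12.5, 10) is present — its section is the full 29×25 rectangle; Subtracting the remaining from the first: starting from the cone, the 29×25 cube at (12.5, 10) misses the remaining region (no effect) — 1 connected region; the cone at (9.5, 15.5) contributes a regular 16-gon of circumradius 10.216 (interpolated between r1=10.5 and r2=7 at t=0.081); Taking the first minus the rest: starting from that combined region, the cone at (9.5, 15.5) misses the remaining region (no effect) — 1 connected region. The outline is a single polygon with 16 vertices. Extrusion per mm of travel: 0.4 × 0.3 / (π × 0.875²) = 0.049890. Accumulating E over each segment gives final E = 0.7491.

G0 X-2.41 Y0.00 Z6.30
G1 X-2.22 Y-0.92 E0.0469
G1 X-1.70 Y-1.70 E0.0936
G1 X-0.92 Y-2.22 E0.1404
G1 X0.00 Y-2.41 E0.1873
G1 X0.92 Y-2.22 E0.2341
G1 X1.70 Y-1.70 E0.2809
G1 X2.22 Y-0.92 E0.3277
G1 X2.41 Y0.00 E0.3745
G1 X2.22 Y0.92 E0.4214
G1 X1.70 Y1.70 E0.4682
G1 X0.92 Y2.22 E0.5150
G1 X0.00 Y2.41 E0.5618
G1 X-0.92 Y2.22 E0.6087
G1 X-1.70 Y1.70 E0.6555
G1 X-2.22 Y0.92 E0.7022
G1 X-2.41 Y0.00 E0.7491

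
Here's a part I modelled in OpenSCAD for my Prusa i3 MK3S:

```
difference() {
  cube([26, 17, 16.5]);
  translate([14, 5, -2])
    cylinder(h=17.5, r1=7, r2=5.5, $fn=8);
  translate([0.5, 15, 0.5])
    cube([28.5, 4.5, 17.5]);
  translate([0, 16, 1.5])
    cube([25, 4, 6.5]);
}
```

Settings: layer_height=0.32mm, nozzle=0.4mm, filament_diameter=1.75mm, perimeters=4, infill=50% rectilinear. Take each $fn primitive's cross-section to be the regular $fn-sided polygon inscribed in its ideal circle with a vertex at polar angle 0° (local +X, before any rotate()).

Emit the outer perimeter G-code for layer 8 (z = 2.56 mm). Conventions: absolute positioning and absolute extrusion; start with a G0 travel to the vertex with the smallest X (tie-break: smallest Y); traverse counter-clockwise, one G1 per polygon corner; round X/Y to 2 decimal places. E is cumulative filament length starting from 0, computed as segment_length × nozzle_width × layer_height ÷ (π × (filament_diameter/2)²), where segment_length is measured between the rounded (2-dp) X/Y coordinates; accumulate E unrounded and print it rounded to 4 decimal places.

At z = 2.56 mm: the 26×17 cube contributes its full rectangle; the cone at (14, 5) contributes a regular 8-gon of circumradius 6.609 (interpolated between r1=7 and r2=5.5 at t=0.261); the 28.5×4.5 cube at (0.5, 15) contributes its full rectangle; the cube at (0, 16) is present — its section is the full 25×4 rectangle; Taking the first minus the rest: starting from the 26×17 cube, the cone at (14, 5) partially overlaps it — only the 117.30 mm² overlap (of its 123.55 mm²) is removed, clipping the outline; the 28.5×4.5 cube at (0.5, 15) partially overlaps it — only the 51.00 mm² overlap (of its 128.25 mm²) is removed, clipping the outline; the 25×4 cube at (0, 16) partially overlaps it — only the 0.50 mm² overlap (of its 100.00 mm²) is removed, clipping the outline — 1 connected region. The outline is a single polygon with 15 vertices. Extrusion per mm of travel: 0.4 × 0.32 / (π × 0.875²) = 0.053216. Accumulating E over each segment gives final E = 5.7630.

G0 X0.00 Y0.00 Z2.56
G1 X10.12 Y0.00 E0.5385
G1 X9.33 Y0.33 E0.5841
G1 X7.39 Y5.00 E0.8532
G1 X9.33 Y9.67 E1.1223
G1 X14.00 Y11.61 E1.3914
G1 X18.67 Y9.67 E1.6606
G1 X20.61 Y5.00 E1.9297
G1 X18.67 Y0.33 E2.1988
G1 X17.88 Y0.00 E2.2443
G1 X26.00 Y0.00 E2.6764
G1 X26.00 Y15.00 E3.4747
G1 X0.50 Y15.00 E4.8317
G1 X0.50 Y16.00 E4.8849
G1 X0.00 Y16.00 E4.9115
G1 X0.00 Y0.00 E5.7630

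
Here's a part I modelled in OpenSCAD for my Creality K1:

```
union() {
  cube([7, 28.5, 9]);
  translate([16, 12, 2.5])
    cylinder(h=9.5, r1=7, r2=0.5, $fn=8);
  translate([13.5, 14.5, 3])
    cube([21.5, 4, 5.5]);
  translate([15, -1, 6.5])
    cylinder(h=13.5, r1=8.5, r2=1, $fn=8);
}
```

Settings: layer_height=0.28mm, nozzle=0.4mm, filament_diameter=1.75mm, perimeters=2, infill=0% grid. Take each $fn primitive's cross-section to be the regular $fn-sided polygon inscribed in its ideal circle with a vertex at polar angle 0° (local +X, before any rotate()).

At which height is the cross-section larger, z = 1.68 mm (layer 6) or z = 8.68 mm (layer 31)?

Layer 6 (z = 1.68): the 7×28.5 cube contributes its full rectangle (area 199.50 mm²); the cone at (16, 12) does not reach this height (z outside [2.5, 12]); the cube at (13.5, 14.5) is absent (z outside [3, 8.5]); the cone at (15, -1) does not reach this height (z outside [6.5, 20]); Merging all regions: only the 7×28.5 cube is present, so the union is just that shape — area = 199.50 mm². So its area = 199.50 mm². Layer 31 (z = 8.68): the 7×28.5 cube contributes its full rectangle (area 199.50 mm²); the cone at (16, 12) (r1=7→r2=0.5) has section circumradius 2.772 here — a regular 8-gon (area = (8/2)·2.772²·sin(360°/8) = 21.73 mm²); the cube at (13.5, 14.5) is not intersected at this z (z outside [3, 8.5]); the cone at (15, -1): at t=0.161 of its height the radius interpolates to r₁+(r₂−r₁)t = 7.289, giving a regular 8-gon of that circumradius (area = (8/2)·7.289²·sin(360°/8) = 150.27 mm²); Merging all regions: the 3 present regions are separate (no shared area or edge), so areas and boundary lengths simply add and each stays a separate island — area = 371.50 mm². So its area = 371.50 mm². Layer 31 is larger (371.50 vs 199.50 mm²).

layer 31 (z = 8.68 mm)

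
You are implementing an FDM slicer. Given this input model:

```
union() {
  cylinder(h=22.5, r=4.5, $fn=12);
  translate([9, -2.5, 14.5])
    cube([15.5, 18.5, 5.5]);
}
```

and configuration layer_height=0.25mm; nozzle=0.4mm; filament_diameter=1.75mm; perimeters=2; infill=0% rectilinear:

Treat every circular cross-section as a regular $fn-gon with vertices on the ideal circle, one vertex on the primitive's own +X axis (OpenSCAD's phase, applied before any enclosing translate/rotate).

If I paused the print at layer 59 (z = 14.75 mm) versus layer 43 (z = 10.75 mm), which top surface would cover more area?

layer 59 (z = 14.75 mm)

Layer 59 (z = 14.75): the r=4.5 cylinder gives a regular 12-gon of circumradius 4.5 (constant along its height) (area = (12/2)·4.500²·sin(360°/12) = 60.75 mm²); the cube at (9, -2.5) (footprint 15.5×18.5) is included at this height (area 286.75 mm²); Merging all regions: the 2 present regions are separate (no shared area or edge), so areas and boundary lengths simply add and each stays a separate island — area = 347.50 mm². So its area = 347.50 mm². Layer 43 (z = 10.75): the r=4.5 cylinder gives a regular 12-gon of circumradius 4.5 (constant along its height) (area = (12/2)·4.500²·sin(360°/12) = 60.75 mm²); the cube at (9, -2.5) does not reach this height (z outside [14.5, 20]); Merging all regions: only the r=4.5 cylinder is present, so the union is just that shape — area = 60.75 mm². So its area = 60.75 mm². Layer 59 is larger (347.50 vs 60.75 mm²).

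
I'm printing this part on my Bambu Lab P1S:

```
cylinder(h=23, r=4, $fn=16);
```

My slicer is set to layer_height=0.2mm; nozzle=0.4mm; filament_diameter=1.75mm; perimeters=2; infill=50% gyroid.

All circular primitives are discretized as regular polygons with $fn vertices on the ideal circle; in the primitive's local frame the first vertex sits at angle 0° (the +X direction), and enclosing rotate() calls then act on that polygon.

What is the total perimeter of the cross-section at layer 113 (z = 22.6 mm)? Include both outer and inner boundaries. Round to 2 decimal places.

24.97 mm

At z = 22.6 mm: the r=4 cylinder gives a regular 16-gon of circumradius 4 (constant along its height) (perimeter = 2·16·4.000·sin(180°/16) = 24.97 mm). Overall, the cross-section is a single solid region. Total boundary length (outer) = 24.97 mm.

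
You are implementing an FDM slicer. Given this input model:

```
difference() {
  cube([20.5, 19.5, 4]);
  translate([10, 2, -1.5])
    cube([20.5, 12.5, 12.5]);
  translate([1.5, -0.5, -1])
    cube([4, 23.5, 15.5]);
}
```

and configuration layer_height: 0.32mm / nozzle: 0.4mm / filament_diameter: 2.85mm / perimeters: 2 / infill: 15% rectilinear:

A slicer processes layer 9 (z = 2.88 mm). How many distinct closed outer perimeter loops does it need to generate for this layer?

At z = 2.88 mm: the 20.5×19.5 cube contributes its full rectangle; the cube at (10, 2) is present — its section is the full 20.5×12.5 rectangle; the cube at (1.5, -0.5) (footprint 4×23.5) is included at this height; Taking the first minus the rest: starting from the 20.5×19.5 cube, the 20.5×12.5 cube at (10, 2) partially overlaps it — only the 131.25 mm² overlap (of its 256.25 mm²) is removed, clipping the outline; the 4×23.5 cube at (1.5, -0.5) partially overlaps it — only the 78.00 mm² overlap (of its 94.00 mm²) is removed, clipping the outline — 2 connected regions. The result has 2 disconnected regions.

2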